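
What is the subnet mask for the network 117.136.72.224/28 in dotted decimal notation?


/28 means 28 network bits, 4 host bits
Binary: 11111111111111111111111111110000
Mask: 255.255.255.240


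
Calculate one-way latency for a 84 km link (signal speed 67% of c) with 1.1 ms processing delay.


Speed = 0.67 * 3e5 km/s = 201000 km/s
Propagation delay = 84 / 201000 = 0.0004 s = 0.4179 ms
Processing delay = 1.1 ms
Total one-way latency = 1.5179 ms


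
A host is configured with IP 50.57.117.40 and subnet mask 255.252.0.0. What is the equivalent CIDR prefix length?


Binary: 11111111.11111100.00000000.00000000
Count leading 1s
Prefix: /14


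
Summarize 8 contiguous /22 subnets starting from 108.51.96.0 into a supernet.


Original prefix: /22
Number of subnets: 8 = 2^3
New prefix = 22 - 3 = 19
Supernet: 108.51.96.0/19


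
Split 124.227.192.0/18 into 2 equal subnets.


New prefix = 18 + 1 = 19
Each subnet has 8192 addresses
  124.227.192.0/19
  124.227.224.0/19
Subnets: 124.227.192.0/19, 124.227.224.0/19


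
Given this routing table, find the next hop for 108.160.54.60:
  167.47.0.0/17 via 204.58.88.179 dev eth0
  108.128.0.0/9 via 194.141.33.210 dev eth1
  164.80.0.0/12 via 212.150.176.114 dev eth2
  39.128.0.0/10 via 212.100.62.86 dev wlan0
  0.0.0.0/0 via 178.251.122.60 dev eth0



Longest prefix match for 108.160.54.60:
  /17 167.47.0.0: no
  /9 108.128.0.0: MATCH
  /12 164.80.0.0: no
  /10 39.128.0.0: no
  /0 0.0.0.0: MATCH
Selected: next-hop 194.141.33.210 via eth1 (matched /9)


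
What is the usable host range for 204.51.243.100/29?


Network: 204.51.243.96
Broadcast: 204.51.243.103
First usable = network + 1
Last usable = broadcast - 1
Range: 204.51.243.97 to 204.51.243.102


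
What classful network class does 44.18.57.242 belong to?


First octet: 44
Binary: 00101100
0xxxxxxx -> Class A (1-126)
Class A, default mask 255.0.0.0 (/8)


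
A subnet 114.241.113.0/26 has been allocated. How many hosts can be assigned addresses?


Host bits = 32 - 26 = 6
Total addresses = 2^6 = 64
Usable = total - 2 (network and broadcast)
Usable hosts: 62


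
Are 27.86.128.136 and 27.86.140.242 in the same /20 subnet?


Mask: 255.255.240.0
27.86.128.136 AND mask = 27.86.128.0
27.86.140.242 AND mask = 27.86.128.0
Yes, same subnet (27.86.128.0)


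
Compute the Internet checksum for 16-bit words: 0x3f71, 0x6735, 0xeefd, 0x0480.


Sum all words (with carry folding):
+ 0x3f71 = 0x3f71
+ 0x6735 = 0xa6a6
+ 0xeefd = 0x95a4
+ 0x0480 = 0x9a24
One's complement: ~0x9a24
Checksum = 0x65db


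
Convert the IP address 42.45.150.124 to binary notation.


42 = 00101010
45 = 00101101
150 = 10010110
124 = 01111100
Binary: 00101010.00101101.10010110.01111100


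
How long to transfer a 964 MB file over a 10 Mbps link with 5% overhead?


Effective throughput = 10 * (1 - 5/100) = 9.5 Mbps
File size in Mb = 964 * 8 = 7712 Mb
Time = 7712 / 9.5
Time = 811.7895 seconds


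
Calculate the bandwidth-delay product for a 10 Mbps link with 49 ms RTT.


BDP = bandwidth * RTT
= 10 Mbps * 49 ms
= 10 * 1e6 * 49 / 1000 bits
= 490000 bits
= 61250 bytes
= 59.8145 KB
BDP = 490000 bits (61250 bytes)


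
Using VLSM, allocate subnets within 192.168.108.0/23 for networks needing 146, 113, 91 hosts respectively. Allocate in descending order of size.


146 hosts -> /24 (254 usable): 192.168.108.0/24
113 hosts -> /25 (126 usable): 192.168.109.0/25
91 hosts -> /25 (126 usable): 192.168.109.128/25
Allocation: 192.168.108.0/24 (146 hosts, 254 usable); 192.168.109.0/25 (113 hosts, 126 usable); 192.168.109.128/25 (91 hosts, 126 usable)


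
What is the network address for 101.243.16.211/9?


IP:   01100101.11110011.00010000.11010011
Mask: 11111111.10000000.00000000.00000000
AND operation:
Net:  01100101.10000000.00000000.00000000
Network: 101.128.0.0/9


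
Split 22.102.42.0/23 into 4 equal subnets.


New prefix = 23 + 2 = 25
Each subnet has 128 addresses
  22.102.42.0/25
  22.102.42.128/25
  22.102.43.0/25
  22.102.43.128/25
Subnets: 22.102.42.0/25, 22.102.42.128/25, 22.102.43.0/25, 22.102.43.128/25


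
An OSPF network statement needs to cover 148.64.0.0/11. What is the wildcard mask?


Subnet mask: 255.224.0.0
Wildcard = 255.255.255.255 - subnet mask
255 - 255 = 0
255 - 224 = 31
255 - 0 = 255
255 - 0 = 255
Wildcard: 0.31.255.255


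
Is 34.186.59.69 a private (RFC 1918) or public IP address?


RFC 1918 private ranges:
  10.0.0.0/8 (10.0.0.0 - 10.255.255.255)
  172.16.0.0/12 (172.16.0.0 - 172.31.255.255)
  192.168.0.0/16 (192.168.0.0 - 192.168.255.255)
Public (not in any RFC 1918 range)


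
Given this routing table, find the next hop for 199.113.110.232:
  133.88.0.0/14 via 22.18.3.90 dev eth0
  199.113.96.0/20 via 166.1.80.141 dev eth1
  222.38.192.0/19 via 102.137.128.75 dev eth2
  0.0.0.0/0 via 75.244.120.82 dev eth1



Longest prefix match for 199.113.110.232:
  /14 133.88.0.0: no
  /20 199.113.96.0: MATCH
  /19 222.38.192.0: no
  /0 0.0.0.0: MATCH
Selected: next-hop 166.1.80.141 via eth1 (matched /20)


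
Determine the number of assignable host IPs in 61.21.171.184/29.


Host bits = 32 - 29 = 3
Total addresses = 2^3 = 8
Usable = total - 2 (network and broadcast)
Usable hosts: 6


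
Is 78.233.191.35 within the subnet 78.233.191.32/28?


Subnet network: 78.233.191.32
Test IP AND mask: 78.233.191.32
Yes, 78.233.191.35 is in 78.233.191.32/28


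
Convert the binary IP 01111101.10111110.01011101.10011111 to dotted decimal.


01111101 = 125
10111110 = 190
01011101 = 93
10011111 = 159
IP: 125.190.93.159


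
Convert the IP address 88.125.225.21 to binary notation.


88 = 01011000
125 = 01111101
225 = 11100001
21 = 00010101
Binary: 01011000.01111101.11100001.00010101


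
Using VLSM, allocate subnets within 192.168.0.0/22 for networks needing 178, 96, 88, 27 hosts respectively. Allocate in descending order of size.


178 hosts -> /24 (254 usable): 192.168.0.0/24
96 hosts -> /25 (126 usable): 192.168.1.0/25
88 hosts -> /25 (126 usable): 192.168.1.128/25
27 hosts -> /27 (30 usable): 192.168.2.0/27
Allocation: 192.168.0.0/24 (178 hosts, 254 usable); 192.168.1.0/25 (96 hosts, 126 usable); 192.168.1.128/25 (88 hosts, 126 usable); 192.168.2.0/27 (27 hosts, 30 usable)


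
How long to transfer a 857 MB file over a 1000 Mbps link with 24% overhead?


Effective throughput = 1000 * (1 - 24/100) = 760 Mbps
File size in Mb = 857 * 8 = 6856 Mb
Time = 6856 / 760
Time = 9.0211 seconds


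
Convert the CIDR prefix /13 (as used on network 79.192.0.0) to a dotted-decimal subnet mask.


/13 means 13 network bits, 19 host bits
Binary: 11111111111110000000000000000000
Mask: 255.248.0.0


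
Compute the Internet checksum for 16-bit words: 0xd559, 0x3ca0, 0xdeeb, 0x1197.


Sum all words (with carry folding):
+ 0xd559 = 0xd559
+ 0x3ca0 = 0x11fa
+ 0xdeeb = 0xf0e5
+ 0x1197 = 0x027d
One's complement: ~0x027d
Checksum = 0xfd82


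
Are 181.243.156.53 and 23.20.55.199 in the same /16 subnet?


Mask: 255.255.0.0
181.243.156.53 AND mask = 181.243.0.0
23.20.55.199 AND mask = 23.20.0.0
No, different subnets (181.243.0.0 vs 23.20.0.0)


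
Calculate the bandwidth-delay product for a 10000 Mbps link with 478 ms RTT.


BDP = bandwidth * RTT
= 10000 Mbps * 478 ms
= 10000 * 1e6 * 478 / 1000 bits
= 4780000000 bits
= 597500000 bytes
= 583496.0938 KB
BDP = 4780000000 bits (597500000 bytes)


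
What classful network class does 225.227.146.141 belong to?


First octet: 225
Binary: 11100001
1110xxxx -> Class D (224-239)
Class D (multicast), default mask N/A


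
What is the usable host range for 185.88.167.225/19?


Network: 185.88.160.0
Broadcast: 185.88.191.255
First usable = network + 1
Last usable = broadcast - 1
Range: 185.88.160.1 to 185.88.191.254


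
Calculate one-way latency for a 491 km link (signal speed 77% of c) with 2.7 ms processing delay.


Speed = 0.77 * 3e5 km/s = 231000 km/s
Propagation delay = 491 / 231000 = 0.0021 s = 2.1255 ms
Processing delay = 2.7 ms
Total one-way latency = 4.8255 ms


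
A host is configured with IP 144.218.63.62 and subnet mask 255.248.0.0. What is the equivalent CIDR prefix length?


Binary: 11111111.11111000.00000000.00000000
Count leading 1s
Prefix: /13


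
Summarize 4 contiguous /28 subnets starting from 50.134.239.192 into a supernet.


Original prefix: /28
Number of subnets: 4 = 2^2
New prefix = 28 - 2 = 26
Supernet: 50.134.239.192/26


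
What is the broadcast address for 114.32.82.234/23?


Network: 114.32.82.0/23
Host bits = 9
Set all host bits to 1:
Broadcast: 114.32.83.255


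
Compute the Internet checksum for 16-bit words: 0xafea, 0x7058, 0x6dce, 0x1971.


Sum all words (with carry folding):
+ 0xafea = 0xafea
+ 0x7058 = 0x2043
+ 0x6dce = 0x8e11
+ 0x1971 = 0xa782
One's complement: ~0xa782
Checksum = 0x587d


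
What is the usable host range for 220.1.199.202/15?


Network: 220.0.0.0
Broadcast: 220.1.255.255
First usable = network + 1
Last usable = broadcast - 1
Range: 220.0.0.1 to 220.1.255.254


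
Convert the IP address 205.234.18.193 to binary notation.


205 = 11001101
234 = 11101010
18 = 00010010
193 = 11000001
Binary: 11001101.11101010.00010010.11000001


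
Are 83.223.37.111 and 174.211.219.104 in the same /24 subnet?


Mask: 255.255.255.0
83.223.37.111 AND mask = 83.223.37.0
174.211.219.104 AND mask = 174.211.219.0
No, different subnets (83.223.37.0 vs 174.211.219.0)


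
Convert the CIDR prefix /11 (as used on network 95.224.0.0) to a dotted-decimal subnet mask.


/11 means 11 network bits, 21 host bits
Binary: 11111111111000000000000000000000
Mask: 255.224.0.0


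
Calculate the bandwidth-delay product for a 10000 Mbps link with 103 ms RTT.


BDP = bandwidth * RTT
= 10000 Mbps * 103 ms
= 10000 * 1e6 * 103 / 1000 bits
= 1030000000 bits
= 128750000 bytes
= 125732.4219 KB
BDP = 1030000000 bits (128750000 bytes)


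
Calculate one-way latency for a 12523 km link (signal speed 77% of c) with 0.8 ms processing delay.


Speed = 0.77 * 3e5 km/s = 231000 km/s
Propagation delay = 12523 / 231000 = 0.0542 s = 54.2121 ms
Processing delay = 0.8 ms
Total one-way latency = 55.0121 ms


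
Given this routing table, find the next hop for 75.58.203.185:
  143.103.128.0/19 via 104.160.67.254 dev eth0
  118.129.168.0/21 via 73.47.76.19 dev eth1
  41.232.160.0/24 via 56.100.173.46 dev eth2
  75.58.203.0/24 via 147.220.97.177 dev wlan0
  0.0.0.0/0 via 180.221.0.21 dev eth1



Longest prefix match for 75.58.203.185:
  /19 143.103.128.0: no
  /21 118.129.168.0: no
  /24 41.232.160.0: no
  /24 75.58.203.0: MATCH
  /0 0.0.0.0: MATCH
Selected: next-hop 147.220.97.177 via wlan0 (matched /24)


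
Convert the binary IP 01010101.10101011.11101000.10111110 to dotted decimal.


01010101 = 85
10101011 = 171
11101000 = 232
10111110 = 190
IP: 85.171.232.190


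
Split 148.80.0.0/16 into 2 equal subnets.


New prefix = 16 + 1 = 17
Each subnet has 32768 addresses
  148.80.0.0/17
  148.80.128.0/17
Subnets: 148.80.0.0/17, 148.80.128.0/17


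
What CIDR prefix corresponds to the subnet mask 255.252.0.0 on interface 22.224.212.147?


Binary: 11111111.11111100.00000000.00000000
Count leading 1s
Prefix: /14


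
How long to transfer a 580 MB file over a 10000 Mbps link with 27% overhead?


Effective throughput = 10000 * (1 - 27/100) = 7300 Mbps
File size in Mb = 580 * 8 = 4640 Mb
Time = 4640 / 7300
Time = 0.6356 seconds


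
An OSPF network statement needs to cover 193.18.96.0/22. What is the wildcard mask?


Subnet mask: 255.255.252.0
Wildcard = 255.255.255.255 - subnet mask
255 - 255 = 0
255 - 255 = 0
255 - 252 = 3
255 - 0 = 255
Wildcard: 0.0.3.255


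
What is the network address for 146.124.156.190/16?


IP:   10010010.01111100.10011100.10111110
Mask: 11111111.11111111.00000000.00000000
AND operation:
Net:  10010010.01111100.00000000.00000000
Network: 146.124.0.0/16


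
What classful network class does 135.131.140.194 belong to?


First octet: 135
Binary: 10000111
10xxxxxx -> Class B (128-191)
Class B, default mask 255.255.0.0 (/16)


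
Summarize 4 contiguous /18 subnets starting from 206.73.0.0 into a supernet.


Original prefix: /18
Number of subnets: 4 = 2^2
New prefix = 18 - 2 = 16
Supernet: 206.73.0.0/16


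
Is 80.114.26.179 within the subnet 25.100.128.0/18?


Subnet network: 25.100.128.0
Test IP AND mask: 80.114.0.0
No, 80.114.26.179 is not in 25.100.128.0/18


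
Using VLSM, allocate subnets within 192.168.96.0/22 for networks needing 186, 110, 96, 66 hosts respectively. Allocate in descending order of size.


186 hosts -> /24 (254 usable): 192.168.96.0/24
110 hosts -> /25 (126 usable): 192.168.97.0/25
96 hosts -> /25 (126 usable): 192.168.97.128/25
66 hosts -> /25 (126 usable): 192.168.98.0/25
Allocation: 192.168.96.0/24 (186 hosts, 254 usable); 192.168.97.0/25 (110 hosts, 126 usable); 192.168.97.128/25 (96 hosts, 126 usable); 192.168.98.0/25 (66 hosts, 126 usable)


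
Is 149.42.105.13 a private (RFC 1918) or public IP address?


RFC 1918 private ranges:
  10.0.0.0/8 (10.0.0.0 - 10.255.255.255)
  172.16.0.0/12 (172.16.0.0 - 172.31.255.255)
  192.168.0.0/16 (192.168.0.0 - 192.168.255.255)
Public (not in any RFC 1918 range)


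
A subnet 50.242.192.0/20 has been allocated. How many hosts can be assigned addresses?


Host bits = 32 - 20 = 12
Total addresses = 2^12 = 4096
Usable = total - 2 (network and broadcast)
Usable hosts: 4094


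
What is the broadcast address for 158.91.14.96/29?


Network: 158.91.14.96/29
Host bits = 3
Set all host bits to 1:
Broadcast: 158.91.14.103


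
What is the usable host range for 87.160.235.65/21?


Network: 87.160.232.0
Broadcast: 87.160.239.255
First usable = network + 1
Last usable = broadcast - 1
Range: 87.160.232.1 to 87.160.239.254


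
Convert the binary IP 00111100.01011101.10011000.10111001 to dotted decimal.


00111100 = 60
01011101 = 93
10011000 = 152
10111001 = 185
IP: 60.93.152.185


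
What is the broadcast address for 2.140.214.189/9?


Network: 2.128.0.0/9
Host bits = 23
Set all host bits to 1:
Broadcast: 2.255.255.255


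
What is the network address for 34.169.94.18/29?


IP:   00100010.10101001.01011110.00010010
Mask: 11111111.11111111.11111111.11111000
AND operation:
Net:  00100010.10101001.01011110.00010000
Network: 34.169.94.16/29


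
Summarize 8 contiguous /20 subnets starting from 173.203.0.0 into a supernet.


Original prefix: /20
Number of subnets: 8 = 2^3
New prefix = 20 - 3 = 17
Supernet: 173.203.0.0/17


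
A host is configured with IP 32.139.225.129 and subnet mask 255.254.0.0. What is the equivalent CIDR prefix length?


Binary: 11111111.11111110.00000000.00000000
Count leading 1s
Prefix: /15


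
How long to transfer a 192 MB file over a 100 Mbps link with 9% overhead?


Effective throughput = 100 * (1 - 9/100) = 91 Mbps
File size in Mb = 192 * 8 = 1536 Mb
Time = 1536 / 91
Time = 16.8791 seconds


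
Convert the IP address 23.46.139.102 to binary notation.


23 = 00010111
46 = 00101110
139 = 10001011
102 = 01100110
Binary: 00010111.00101110.10001011.01100110


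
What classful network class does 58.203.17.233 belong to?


First octet: 58
Binary: 00111010
0xxxxxxx -> Class A (1-126)
Class A, default mask 255.0.0.0 (/8)


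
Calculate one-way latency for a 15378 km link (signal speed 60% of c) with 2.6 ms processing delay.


Speed = 0.6 * 3e5 km/s = 180000 km/s
Propagation delay = 15378 / 180000 = 0.0854 s = 85.4333 ms
Processing delay = 2.6 ms
Total one-way latency = 88.0333 ms


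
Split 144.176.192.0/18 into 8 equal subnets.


New prefix = 18 + 3 = 21
Each subnet has 2048 addresses
  144.176.192.0/21
  144.176.200.0/21
  144.176.208.0/21
  144.176.216.0/21
  144.176.224.0/21
  144.176.232.0/21
  144.176.240.0/21
  144.176.248.0/21
Subnets: 144.176.192.0/21, 144.176.200.0/21, 144.176.208.0/21, 144.176.216.0/21, 144.176.224.0/21, 144.176.232.0/21, 144.176.240.0/21, 144.176.248.0/21


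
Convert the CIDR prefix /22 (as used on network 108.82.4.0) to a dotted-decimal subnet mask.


/22 means 22 network bits, 10 host bits
Binary: 11111111111111111111110000000000
Mask: 255.255.252.0


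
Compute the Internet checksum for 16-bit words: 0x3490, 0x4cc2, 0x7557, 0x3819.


Sum all words (with carry folding):
+ 0x3490 = 0x3490
+ 0x4cc2 = 0x8152
+ 0x7557 = 0xf6a9
+ 0x3819 = 0x2ec3
One's complement: ~0x2ec3
Checksum = 0xd13c


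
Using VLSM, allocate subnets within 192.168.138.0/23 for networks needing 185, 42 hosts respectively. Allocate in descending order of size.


185 hosts -> /24 (254 usable): 192.168.138.0/24
42 hosts -> /26 (62 usable): 192.168.139.0/26
Allocation: 192.168.138.0/24 (185 hosts, 254 usable); 192.168.139.0/26 (42 hosts, 62 usable)


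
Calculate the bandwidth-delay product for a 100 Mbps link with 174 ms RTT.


BDP = bandwidth * RTT
= 100 Mbps * 174 ms
= 100 * 1e6 * 174 / 1000 bits
= 17400000 bits
= 2175000 bytes
= 2124.0234 KB
BDP = 17400000 bits (2175000 bytes)


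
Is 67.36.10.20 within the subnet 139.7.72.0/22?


Subnet network: 139.7.72.0
Test IP AND mask: 67.36.8.0
No, 67.36.10.20 is not in 139.7.72.0/22


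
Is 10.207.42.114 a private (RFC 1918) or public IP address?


RFC 1918 private ranges:
  10.0.0.0/8 (10.0.0.0 - 10.255.255.255)
  172.16.0.0/12 (172.16.0.0 - 172.31.255.255)
  192.168.0.0/16 (192.168.0.0 - 192.168.255.255)
Private (in 10.0.0.0/8)


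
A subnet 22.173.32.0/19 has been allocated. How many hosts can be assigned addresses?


Host bits = 32 - 19 = 13
Total addresses = 2^13 = 8192
Usable = total - 2 (network and broadcast)
Usable hosts: 8190


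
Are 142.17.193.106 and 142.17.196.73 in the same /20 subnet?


Mask: 255.255.240.0
142.17.193.106 AND mask = 142.17.192.0
142.17.196.73 AND mask = 142.17.192.0
Yes, same subnet (142.17.192.0)


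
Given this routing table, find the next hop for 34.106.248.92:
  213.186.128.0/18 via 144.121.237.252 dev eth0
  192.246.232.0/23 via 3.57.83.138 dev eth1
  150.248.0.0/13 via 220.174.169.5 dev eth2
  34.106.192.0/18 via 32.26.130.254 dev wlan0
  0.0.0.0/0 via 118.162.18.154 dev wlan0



Longest prefix match for 34.106.248.92:
  /18 213.186.128.0: no
  /23 192.246.232.0: no
  /13 150.248.0.0: no
  /18 34.106.192.0: MATCH
  /0 0.0.0.0: MATCH
Selected: next-hop 32.26.130.254 via wlan0 (matched /18)


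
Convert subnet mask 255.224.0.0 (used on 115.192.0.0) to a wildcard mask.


Subnet mask: 255.224.0.0
Wildcard = 255.255.255.255 - subnet mask
255 - 255 = 0
255 - 224 = 31
255 - 0 = 255
255 - 0 = 255
Wildcard: 0.31.255.255


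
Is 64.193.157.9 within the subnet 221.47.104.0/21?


Subnet network: 221.47.104.0
Test IP AND mask: 64.193.152.0
No, 64.193.157.9 is not in 221.47.104.0/21


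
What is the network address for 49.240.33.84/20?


IP:   00110001.11110000.00100001.01010100
Mask: 11111111.11111111.11110000.00000000
AND operation:
Net:  00110001.11110000.00100000.00000000
Network: 49.240.32.0/20


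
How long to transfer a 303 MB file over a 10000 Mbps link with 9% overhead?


Effective throughput = 10000 * (1 - 9/100) = 9100 Mbps
File size in Mb = 303 * 8 = 2424 Mb
Time = 2424 / 9100
Time = 0.2664 seconds


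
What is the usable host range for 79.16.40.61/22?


Network: 79.16.40.0
Broadcast: 79.16.43.255
First usable = network + 1
Last usable = broadcast - 1
Range: 79.16.40.1 to 79.16.43.254


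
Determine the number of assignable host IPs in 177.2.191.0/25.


Host bits = 32 - 25 = 7
Total addresses = 2^7 = 128
Usable = total - 2 (network and broadcast)
Usable hosts: 126


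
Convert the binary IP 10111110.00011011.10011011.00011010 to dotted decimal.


10111110 = 190
00011011 = 27
10011011 = 155
00011010 = 26
IP: 190.27.155.26


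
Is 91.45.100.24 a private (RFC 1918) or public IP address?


RFC 1918 private ranges:
  10.0.0.0/8 (10.0.0.0 - 10.255.255.255)
  172.16.0.0/12 (172.16.0.0 - 172.31.255.255)
  192.168.0.0/16 (192.168.0.0 - 192.168.255.255)
Public (not in any RFC 1918 range)


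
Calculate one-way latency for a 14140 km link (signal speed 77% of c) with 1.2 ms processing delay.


Speed = 0.77 * 3e5 km/s = 231000 km/s
Propagation delay = 14140 / 231000 = 0.0612 s = 61.2121 ms
Processing delay = 1.2 ms
Total one-way latency = 62.4121 ms


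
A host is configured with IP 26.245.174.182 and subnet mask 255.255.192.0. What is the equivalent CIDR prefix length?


Binary: 11111111.11111111.11000000.00000000
Count leading 1s
Prefix: /18


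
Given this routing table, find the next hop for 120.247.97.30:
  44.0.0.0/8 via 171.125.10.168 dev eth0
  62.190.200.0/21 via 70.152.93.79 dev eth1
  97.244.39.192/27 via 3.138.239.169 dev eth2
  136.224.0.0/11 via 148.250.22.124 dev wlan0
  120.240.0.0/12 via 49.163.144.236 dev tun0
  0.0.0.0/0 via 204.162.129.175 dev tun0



Longest prefix match for 120.247.97.30:
  /8 44.0.0.0: no
  /21 62.190.200.0: no
  /27 97.244.39.192: no
  /11 136.224.0.0: no
  /12 120.240.0.0: MATCH
  /0 0.0.0.0: MATCH
Selected: next-hop 49.163.144.236 via tun0 (matched /12)


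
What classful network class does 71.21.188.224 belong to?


First octet: 71
Binary: 01000111
0xxxxxxx -> Class A (1-126)
Class A, default mask 255.0.0.0 (/8)


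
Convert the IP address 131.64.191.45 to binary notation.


131 = 10000011
64 = 01000000
191 = 10111111
45 = 00101101
Binary: 10000011.01000000.10111111.00101101


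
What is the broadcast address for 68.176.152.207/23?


Network: 68.176.152.0/23
Host bits = 9
Set all host bits to 1:
Broadcast: 68.176.153.255


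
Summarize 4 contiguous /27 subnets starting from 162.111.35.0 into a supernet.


Original prefix: /27
Number of subnets: 4 = 2^2
New prefix = 27 - 2 = 25
Supernet: 162.111.35.0/25


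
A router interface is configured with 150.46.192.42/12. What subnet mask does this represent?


/12 means 12 network bits, 20 host bits
Binary: 11111111111100000000000000000000
Mask: 255.240.0.0


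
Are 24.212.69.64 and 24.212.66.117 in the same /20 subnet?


Mask: 255.255.240.0
24.212.69.64 AND mask = 24.212.64.0
24.212.66.117 AND mask = 24.212.64.0
Yes, same subnet (24.212.64.0)


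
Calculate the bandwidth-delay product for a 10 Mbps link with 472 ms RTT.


BDP = bandwidth * RTT
= 10 Mbps * 472 ms
= 10 * 1e6 * 472 / 1000 bits
= 4720000 bits
= 590000 bytes
= 576.1719 KB
BDP = 4720000 bits (590000 bytes)


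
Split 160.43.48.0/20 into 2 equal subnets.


New prefix = 20 + 1 = 21
Each subnet has 2048 addresses
  160.43.48.0/21
  160.43.56.0/21
Subnets: 160.43.48.0/21, 160.43.56.0/21


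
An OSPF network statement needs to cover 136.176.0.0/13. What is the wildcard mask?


Subnet mask: 255.248.0.0
Wildcard = 255.255.255.255 - subnet mask
255 - 255 = 0
255 - 248 = 7
255 - 0 = 255
255 - 0 = 255
Wildcard: 0.7.255.255


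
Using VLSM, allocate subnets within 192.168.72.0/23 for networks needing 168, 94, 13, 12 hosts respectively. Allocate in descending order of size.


168 hosts -> /24 (254 usable): 192.168.72.0/24
94 hosts -> /25 (126 usable): 192.168.73.0/25
13 hosts -> /28 (14 usable): 192.168.73.128/28
12 hosts -> /28 (14 usable): 192.168.73.144/28
Allocation: 192.168.72.0/24 (168 hosts, 254 usable); 192.168.73.0/25 (94 hosts, 126 usable); 192.168.73.128/28 (13 hosts, 14 usable); 192.168.73.144/28 (12 hosts, 14 usable)


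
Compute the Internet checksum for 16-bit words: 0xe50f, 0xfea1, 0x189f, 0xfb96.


Sum all words (with carry folding):
+ 0xe50f = 0xe50f
+ 0xfea1 = 0xe3b1
+ 0x189f = 0xfc50
+ 0xfb96 = 0xf7e7
One's complement: ~0xf7e7
Checksum = 0x0818


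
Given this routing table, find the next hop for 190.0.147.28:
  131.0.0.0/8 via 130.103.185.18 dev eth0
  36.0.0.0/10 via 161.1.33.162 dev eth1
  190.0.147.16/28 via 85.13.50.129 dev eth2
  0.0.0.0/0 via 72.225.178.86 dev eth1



Longest prefix match for 190.0.147.28:
  /8 131.0.0.0: no
  /10 36.0.0.0: no
  /28 190.0.147.16: MATCH
  /0 0.0.0.0: MATCH
Selected: next-hop 85.13.50.129 via eth2 (matched /28)


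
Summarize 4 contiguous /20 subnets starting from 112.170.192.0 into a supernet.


Original prefix: /20
Number of subnets: 4 = 2^2
New prefix = 20 - 2 = 18
Supernet: 112.170.192.0/18


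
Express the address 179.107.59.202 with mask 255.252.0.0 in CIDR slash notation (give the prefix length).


Binary: 11111111.11111100.00000000.00000000
Count leading 1s
Prefix: /14


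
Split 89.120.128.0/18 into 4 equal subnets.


New prefix = 18 + 2 = 20
Each subnet has 4096 addresses
  89.120.128.0/20
  89.120.144.0/20
  89.120.160.0/20
  89.120.176.0/20
Subnets: 89.120.128.0/20, 89.120.144.0/20, 89.120.160.0/20, 89.120.176.0/20


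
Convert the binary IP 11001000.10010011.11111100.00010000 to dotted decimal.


11001000 = 200
10010011 = 147
11111100 = 252
00010000 = 16
IP: 200.147.252.16


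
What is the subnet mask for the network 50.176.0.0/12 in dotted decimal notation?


/12 means 12 network bits, 20 host bits
Binary: 11111111111100000000000000000000
Mask: 255.240.0.0


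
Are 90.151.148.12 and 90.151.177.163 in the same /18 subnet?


Mask: 255.255.192.0
90.151.148.12 AND mask = 90.151.128.0
90.151.177.163 AND mask = 90.151.128.0
Yes, same subnet (90.151.128.0)


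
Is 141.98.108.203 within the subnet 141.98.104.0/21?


Subnet network: 141.98.104.0
Test IP AND mask: 141.98.104.0
Yes, 141.98.108.203 is in 141.98.104.0/21


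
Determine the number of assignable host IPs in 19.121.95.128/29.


Host bits = 32 - 29 = 3
Total addresses = 2^3 = 8
Usable = total - 2 (network and broadcast)
Usable hosts: 6


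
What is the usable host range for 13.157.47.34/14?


Network: 13.156.0.0
Broadcast: 13.159.255.255
First usable = network + 1
Last usable = broadcast - 1
Range: 13.156.0.1 to 13.159.255.254


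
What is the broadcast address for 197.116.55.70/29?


Network: 197.116.55.64/29
Host bits = 3
Set all host bits to 1:
Broadcast: 197.116.55.71


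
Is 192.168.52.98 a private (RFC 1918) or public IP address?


RFC 1918 private ranges:
  10.0.0.0/8 (10.0.0.0 - 10.255.255.255)
  172.16.0.0/12 (172.16.0.0 - 172.31.255.255)
  192.168.0.0/16 (192.168.0.0 - 192.168.255.255)
Private (in 192.168.0.0/16)


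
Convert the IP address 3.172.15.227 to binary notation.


3 = 00000011
172 = 10101100
15 = 00001111
227 = 11100011
Binary: 00000011.10101100.00001111.11100011


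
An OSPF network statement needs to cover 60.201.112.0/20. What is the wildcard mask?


Subnet mask: 255.255.240.0
Wildcard = 255.255.255.255 - subnet mask
255 - 255 = 0
255 - 255 = 0
255 - 240 = 15
255 - 0 = 255
Wildcard: 0.0.15.255


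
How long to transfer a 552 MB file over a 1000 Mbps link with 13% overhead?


Effective throughput = 1000 * (1 - 13/100) = 870 Mbps
File size in Mb = 552 * 8 = 4416 Mb
Time = 4416 / 870
Time = 5.0759 seconds


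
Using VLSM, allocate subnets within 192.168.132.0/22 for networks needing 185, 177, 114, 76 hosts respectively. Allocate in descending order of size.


185 hosts -> /24 (254 usable): 192.168.132.0/24
177 hosts -> /24 (254 usable): 192.168.133.0/24
114 hosts -> /25 (126 usable): 192.168.134.0/25
76 hosts -> /25 (126 usable): 192.168.134.128/25
Allocation: 192.168.132.0/24 (185 hosts, 254 usable); 192.168.133.0/24 (177 hosts, 254 usable); 192.168.134.0/25 (114 hosts, 126 usable); 192.168.134.128/25 (76 hosts, 126 usable)


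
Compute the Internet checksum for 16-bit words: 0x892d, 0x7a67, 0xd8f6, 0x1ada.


Sum all words (with carry folding):
+ 0x892d = 0x892d
+ 0x7a67 = 0x0395
+ 0xd8f6 = 0xdc8b
+ 0x1ada = 0xf765
One's complement: ~0xf765
Checksum = 0x089a


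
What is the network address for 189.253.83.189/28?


IP:   10111101.11111101.01010011.10111101
Mask: 11111111.11111111.11111111.11110000
AND operation:
Net:  10111101.11111101.01010011.10110000
Network: 189.253.83.176/28


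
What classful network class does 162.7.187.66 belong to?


First octet: 162
Binary: 10100010
10xxxxxx -> Class B (128-191)
Class B, default mask 255.255.0.0 (/16)


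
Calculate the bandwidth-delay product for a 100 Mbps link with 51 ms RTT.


BDP = bandwidth * RTT
= 100 Mbps * 51 ms
= 100 * 1e6 * 51 / 1000 bits
= 5100000 bits
= 637500 bytes
= 622.5586 KB
BDP = 5100000 bits (637500 bytes)


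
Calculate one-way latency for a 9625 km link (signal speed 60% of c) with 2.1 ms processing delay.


Speed = 0.6 * 3e5 km/s = 180000 km/s
Propagation delay = 9625 / 180000 = 0.0535 s = 53.4722 ms
Processing delay = 2.1 ms
Total one-way latency = 55.5722 ms


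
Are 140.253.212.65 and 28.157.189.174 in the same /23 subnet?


Mask: 255.255.254.0
140.253.212.65 AND mask = 140.253.212.0
28.157.189.174 AND mask = 28.157.188.0
No, different subnets (140.253.212.0 vs 28.157.188.0)


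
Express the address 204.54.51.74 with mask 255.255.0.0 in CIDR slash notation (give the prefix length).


Binary: 11111111.11111111.00000000.00000000
Count leading 1s
Prefix: /16


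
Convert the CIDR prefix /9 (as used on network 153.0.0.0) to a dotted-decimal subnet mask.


/9 means 9 network bits, 23 host bits
Binary: 11111111100000000000000000000000
Mask: 255.128.0.0


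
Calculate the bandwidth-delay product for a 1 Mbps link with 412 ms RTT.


BDP = bandwidth * RTT
= 1 Mbps * 412 ms
= 1 * 1e6 * 412 / 1000 bits
= 412000 bits
= 51500 bytes
= 50.293 KB
BDP = 412000 bits (51500 bytes)


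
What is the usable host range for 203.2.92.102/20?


Network: 203.2.80.0
Broadcast: 203.2.95.255
First usable = network + 1
Last usable = broadcast - 1
Range: 203.2.80.1 to 203.2.95.254


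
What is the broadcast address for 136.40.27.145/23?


Network: 136.40.26.0/23
Host bits = 9
Set all host bits to 1:
Broadcast: 136.40.27.255


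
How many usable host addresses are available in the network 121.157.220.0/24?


Host bits = 32 - 24 = 8
Total addresses = 2^8 = 256
Usable = total - 2 (network and broadcast)
Usable hosts: 254


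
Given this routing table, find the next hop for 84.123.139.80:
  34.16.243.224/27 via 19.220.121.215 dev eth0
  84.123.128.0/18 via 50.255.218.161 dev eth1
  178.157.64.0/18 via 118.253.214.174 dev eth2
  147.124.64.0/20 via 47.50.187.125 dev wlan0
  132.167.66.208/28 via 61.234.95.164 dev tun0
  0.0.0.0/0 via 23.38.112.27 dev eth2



Longest prefix match for 84.123.139.80:
  /27 34.16.243.224: no
  /18 84.123.128.0: MATCH
  /18 178.157.64.0: no
  /20 147.124.64.0: no
  /28 132.167.66.208: no
  /0 0.0.0.0: MATCH
Selected: next-hop 50.255.218.161 via eth1 (matched /18)


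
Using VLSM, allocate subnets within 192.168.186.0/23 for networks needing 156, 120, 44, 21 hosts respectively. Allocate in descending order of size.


156 hosts -> /24 (254 usable): 192.168.186.0/24
120 hosts -> /25 (126 usable): 192.168.187.0/25
44 hosts -> /26 (62 usable): 192.168.187.128/26
21 hosts -> /27 (30 usable): 192.168.187.192/27
Allocation: 192.168.186.0/24 (156 hosts, 254 usable); 192.168.187.0/25 (120 hosts, 126 usable); 192.168.187.128/26 (44 hosts, 62 usable); 192.168.187.192/27 (21 hosts, 30 usable)


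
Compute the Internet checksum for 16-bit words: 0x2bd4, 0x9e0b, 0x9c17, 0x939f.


Sum all words (with carry folding):
+ 0x2bd4 = 0x2bd4
+ 0x9e0b = 0xc9df
+ 0x9c17 = 0x65f7
+ 0x939f = 0xf996
One's complement: ~0xf996
Checksum = 0x0669


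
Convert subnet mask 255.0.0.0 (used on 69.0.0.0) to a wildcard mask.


Subnet mask: 255.0.0.0
Wildcard = 255.255.255.255 - subnet mask
255 - 255 = 0
255 - 0 = 255
255 - 0 = 255
255 - 0 = 255
Wildcard: 0.255.255.255


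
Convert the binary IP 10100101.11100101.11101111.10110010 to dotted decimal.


10100101 = 165
11100101 = 229
11101111 = 239
10110010 = 178
IP: 165.229.239.178


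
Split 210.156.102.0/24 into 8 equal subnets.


New prefix = 24 + 3 = 27
Each subnet has 32 addresses
  210.156.102.0/27
  210.156.102.32/27
  210.156.102.64/27
  210.156.102.96/27
  210.156.102.128/27
  210.156.102.160/27
  210.156.102.192/27
  210.156.102.224/27
Subnets: 210.156.102.0/27, 210.156.102.32/27, 210.156.102.64/27, 210.156.102.96/27, 210.156.102.128/27, 210.156.102.160/27, 210.156.102.192/27, 210.156.102.224/27


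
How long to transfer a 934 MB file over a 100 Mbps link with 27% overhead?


Effective throughput = 100 * (1 - 27/100) = 73 Mbps
File size in Mb = 934 * 8 = 7472 Mb
Time = 7472 / 73
Time = 102.3562 seconds


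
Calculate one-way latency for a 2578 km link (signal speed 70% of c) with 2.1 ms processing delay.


Speed = 0.7 * 3e5 km/s = 210000 km/s
Propagation delay = 2578 / 210000 = 0.0123 s = 12.2762 ms
Processing delay = 2.1 ms
Total one-way latency = 14.3762 ms


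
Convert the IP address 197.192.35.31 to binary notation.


197 = 11000101
192 = 11000000
35 = 00100011
31 = 00011111
Binary: 11000101.11000000.00100011.00011111


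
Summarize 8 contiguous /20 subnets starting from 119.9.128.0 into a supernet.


Original prefix: /20
Number of subnets: 8 = 2^3
New prefix = 20 - 3 = 17
Supernet: 119.9.128.0/17


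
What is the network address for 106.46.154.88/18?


IP:   01101010.00101110.10011010.01011000
Mask: 11111111.11111111.11000000.00000000
AND operation:
Net:  01101010.00101110.10000000.00000000
Network: 106.46.128.0/18


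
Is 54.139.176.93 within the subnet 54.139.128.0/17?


Subnet network: 54.139.128.0
Test IP AND mask: 54.139.128.0
Yes, 54.139.176.93 is in 54.139.128.0/17


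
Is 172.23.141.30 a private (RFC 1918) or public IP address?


RFC 1918 private ranges:
  10.0.0.0/8 (10.0.0.0 - 10.255.255.255)
  172.16.0.0/12 (172.16.0.0 - 172.31.255.255)
  192.168.0.0/16 (192.168.0.0 - 192.168.255.255)
Private (in 172.16.0.0/12)


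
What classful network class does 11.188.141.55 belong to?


First octet: 11
Binary: 00001011
0xxxxxxx -> Class A (1-126)
Class A, default mask 255.0.0.0 (/8)


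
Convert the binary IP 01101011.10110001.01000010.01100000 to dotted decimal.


01101011 = 107
10110001 = 177
01000010 = 66
01100000 = 96
IP: 107.177.66.96


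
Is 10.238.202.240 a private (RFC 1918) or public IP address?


RFC 1918 private ranges:
  10.0.0.0/8 (10.0.0.0 - 10.255.255.255)
  172.16.0.0/12 (172.16.0.0 - 172.31.255.255)
  192.168.0.0/16 (192.168.0.0 - 192.168.255.255)
Private (in 10.0.0.0/8)


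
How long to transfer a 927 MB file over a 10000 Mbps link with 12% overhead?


Effective throughput = 10000 * (1 - 12/100) = 8800 Mbps
File size in Mb = 927 * 8 = 7416 Mb
Time = 7416 / 8800
Time = 0.8427 seconds


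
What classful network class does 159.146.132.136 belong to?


First octet: 159
Binary: 10011111
10xxxxxx -> Class B (128-191)
Class B, default mask 255.255.0.0 (/16)


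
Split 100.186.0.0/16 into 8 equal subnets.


New prefix = 16 + 3 = 19
Each subnet has 8192 addresses
  100.186.0.0/19
  100.186.32.0/19
  100.186.64.0/19
  100.186.96.0/19
  100.186.128.0/19
  100.186.160.0/19
  100.186.192.0/19
  100.186.224.0/19
Subnets: 100.186.0.0/19, 100.186.32.0/19, 100.186.64.0/19, 100.186.96.0/19, 100.186.128.0/19, 100.186.160.0/19, 100.186.192.0/19, 100.186.224.0/19


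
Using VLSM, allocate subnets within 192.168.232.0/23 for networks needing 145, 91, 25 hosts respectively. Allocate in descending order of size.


145 hosts -> /24 (254 usable): 192.168.232.0/24
91 hosts -> /25 (126 usable): 192.168.233.0/25
25 hosts -> /27 (30 usable): 192.168.233.128/27
Allocation: 192.168.232.0/24 (145 hosts, 254 usable); 192.168.233.0/25 (91 hosts, 126 usable); 192.168.233.128/27 (25 hosts, 30 usable)


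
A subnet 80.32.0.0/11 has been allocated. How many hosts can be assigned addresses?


Host bits = 32 - 11 = 21
Total addresses = 2^21 = 2097152
Usable = total - 2 (network and broadcast)
Usable hosts: 2097150


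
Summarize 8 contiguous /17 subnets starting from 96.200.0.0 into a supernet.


Original prefix: /17
Number of subnets: 8 = 2^3
New prefix = 17 - 3 = 14
Supernet: 96.200.0.0/14


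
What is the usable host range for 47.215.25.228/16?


Network: 47.215.0.0
Broadcast: 47.215.255.255
First usable = network + 1
Last usable = broadcast - 1
Range: 47.215.0.1 to 47.215.255.254


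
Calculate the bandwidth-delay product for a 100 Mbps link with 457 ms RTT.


BDP = bandwidth * RTT
= 100 Mbps * 457 ms
= 100 * 1e6 * 457 / 1000 bits
= 45700000 bits
= 5712500 bytes
= 5578.6133 KB
BDP = 45700000 bits (5712500 bytes)


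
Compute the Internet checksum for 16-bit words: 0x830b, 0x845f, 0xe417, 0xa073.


Sum all words (with carry folding):
+ 0x830b = 0x830b
+ 0x845f = 0x076b
+ 0xe417 = 0xeb82
+ 0xa073 = 0x8bf6
One's complement: ~0x8bf6
Checksum = 0x7409


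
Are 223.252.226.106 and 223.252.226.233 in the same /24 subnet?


Mask: 255.255.255.0
223.252.226.106 AND mask = 223.252.226.0
223.252.226.233 AND mask = 223.252.226.0
Yes, same subnet (223.252.226.0)


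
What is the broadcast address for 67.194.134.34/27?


Network: 67.194.134.32/27
Host bits = 5
Set all host bits to 1:
Broadcast: 67.194.134.63


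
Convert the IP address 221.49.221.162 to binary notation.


221 = 11011101
49 = 00110001
221 = 11011101
162 = 10100010
Binary: 11011101.00110001.11011101.10100010


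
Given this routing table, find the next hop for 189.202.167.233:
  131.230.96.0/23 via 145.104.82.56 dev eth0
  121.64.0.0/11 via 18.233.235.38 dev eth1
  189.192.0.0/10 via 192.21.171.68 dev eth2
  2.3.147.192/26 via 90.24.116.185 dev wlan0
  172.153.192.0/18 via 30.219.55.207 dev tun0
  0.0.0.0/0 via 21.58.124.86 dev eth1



Longest prefix match for 189.202.167.233:
  /23 131.230.96.0: no
  /11 121.64.0.0: no
  /10 189.192.0.0: MATCH
  /26 2.3.147.192: no
  /18 172.153.192.0: no
  /0 0.0.0.0: MATCH
Selected: next-hop 192.21.171.68 via eth2 (matched /10)


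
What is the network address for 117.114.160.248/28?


IP:   01110101.01110010.10100000.11111000
Mask: 11111111.11111111.11111111.11110000
AND operation:
Net:  01110101.01110010.10100000.11110000
Network: 117.114.160.240/28


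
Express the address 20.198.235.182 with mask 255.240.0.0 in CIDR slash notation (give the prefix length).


Binary: 11111111.11110000.00000000.00000000
Count leading 1s
Prefix: /12


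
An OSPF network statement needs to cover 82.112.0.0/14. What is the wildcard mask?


Subnet mask: 255.252.0.0
Wildcard = 255.255.255.255 - subnet mask
255 - 255 = 0
255 - 252 = 3
255 - 0 = 255
255 - 0 = 255
Wildcard: 0.3.255.255


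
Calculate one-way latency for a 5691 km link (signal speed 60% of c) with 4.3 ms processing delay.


Speed = 0.6 * 3e5 km/s = 180000 km/s
Propagation delay = 5691 / 180000 = 0.0316 s = 31.6167 ms
Processing delay = 4.3 ms
Total one-way latency = 35.9167 ms


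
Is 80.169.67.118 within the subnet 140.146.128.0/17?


Subnet network: 140.146.128.0
Test IP AND mask: 80.169.0.0
No, 80.169.67.118 is not in 140.146.128.0/17


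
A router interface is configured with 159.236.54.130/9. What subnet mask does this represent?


/9 means 9 network bits, 23 host bits
Binary: 11111111100000000000000000000000
Mask: 255.128.0.0


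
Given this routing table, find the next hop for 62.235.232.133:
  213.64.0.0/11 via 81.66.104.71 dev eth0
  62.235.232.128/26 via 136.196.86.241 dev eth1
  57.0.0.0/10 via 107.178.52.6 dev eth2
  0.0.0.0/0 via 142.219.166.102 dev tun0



Longest prefix match for 62.235.232.133:
  /11 213.64.0.0: no
  /26 62.235.232.128: MATCH
  /10 57.0.0.0: no
  /0 0.0.0.0: MATCH
Selected: next-hop 136.196.86.241 via eth1 (matched /26)


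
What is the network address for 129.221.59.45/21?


IP:   10000001.11011101.00111011.00101101
Mask: 11111111.11111111.11111000.00000000
AND operation:
Net:  10000001.11011101.00111000.00000000
Network: 129.221.56.0/21


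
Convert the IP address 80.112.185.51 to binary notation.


80 = 01010000
112 = 01110000
185 = 10111001
51 = 00110011
Binary: 01010000.01110000.10111001.00110011
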